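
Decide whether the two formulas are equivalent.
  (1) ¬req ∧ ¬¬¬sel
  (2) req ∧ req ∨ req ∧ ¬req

E1: ¬req ∧ ¬¬¬sel
    = ¬req ∧ ¬sel
E2: req ∧ req ∨ req ∧ ¬req
    = req
These differ: at req=1, sel=0, E1 = 0 but E2 = 1.

No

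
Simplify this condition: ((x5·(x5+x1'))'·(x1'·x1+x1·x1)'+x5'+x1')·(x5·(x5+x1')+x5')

((x5·(x5+x1'))'·(x1'·x1+x1·x1)'+x5'+x1')·(x5·(x5+x1')+x5')
= ((x5·(x5+x1'))'·(x1'·x1+x1·x1)'+x5'+x1')·(x5+x5')
= (x5·(x5+x1'))'·(x1'·x1+x1·x1)'+x5'+x1'
= x5'·(x1'·x1+x1·x1)'+x5'+x1'
= x5'·x1'+x5'+x1'
= x5'+x1'

x5'+x1'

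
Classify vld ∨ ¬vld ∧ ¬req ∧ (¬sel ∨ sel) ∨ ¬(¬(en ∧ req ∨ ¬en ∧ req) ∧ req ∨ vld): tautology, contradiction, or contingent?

tautology

vld ∨ ¬vld ∧ ¬req ∧ (¬sel ∨ sel) ∨ ¬(¬(en ∧ req ∨ ¬en ∧ req) ∧ req ∨ vld)
= vld ∨ ¬vld ∧ ¬req ∧ (¬sel ∨ sel) ∨ ¬(¬req ∧ req ∨ vld)   (distribution)
= vld ∨ ¬vld ∧ ¬req ∧ (¬sel ∨ sel) ∨ ¬vld   (complement / identity)
= vld ∨ ¬vld ∧ ¬req ∨ ¬vld   (complement / identity)
= vld ∨ ¬vld   (absorption)
= True   (complement)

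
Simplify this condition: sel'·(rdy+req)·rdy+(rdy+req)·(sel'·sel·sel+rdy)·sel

rdy

sel'·(rdy+req)·rdy+(rdy+req)·(sel'·sel·sel+rdy)·sel
= sel'·(rdy+req)·rdy+(rdy+req)·(sel'·sel+rdy)·sel   [idempotence]
= sel'·(rdy+req)·rdy+(rdy+req)·rdy·sel   [complement / identity]
= (rdy+req)·rdy   [distribution]
= rdy   [absorption]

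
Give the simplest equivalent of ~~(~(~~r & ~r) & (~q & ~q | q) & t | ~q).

~~(~(~~r & ~r) & (~q & ~q | q) & t | ~q)
= ~~((~r | r) & (~q & ~q | q) & t | ~q)   [De Morgan]
= ~~((~r | r) & (~q | q) & t | ~q)   [idempotence]
= ~~((~q | q) & t | ~q)   [complement / identity]
= (~q | q) & t | ~q   [double negation]
= t | ~q   [complement / identity]

t | ~q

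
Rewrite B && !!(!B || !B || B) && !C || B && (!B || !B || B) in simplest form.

B && !!(!B || !B || B) && !C || B && (!B || !B || B)
= B && (!B || !B || B) && !C || B && (!B || !B || B)
= B && (!B || !B || B)
= B && (!B || B)
= B

B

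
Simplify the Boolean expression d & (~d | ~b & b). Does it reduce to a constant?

d & (~d | ~b & b)
= d & ~d   (complement / identity)
= 0   (complement)

0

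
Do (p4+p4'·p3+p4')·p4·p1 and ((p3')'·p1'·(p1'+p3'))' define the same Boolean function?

No

E1: (p4+p4'·p3+p4')·p4·p1
    = (p4+p4')·p4·p1   — absorption
    = p4·p1   — complement / identity
E2: ((p3')'·p1'·(p1'+p3'))'
    = ((p3')'·p1')'   — absorption
    = p3'+p1   — De Morgan
These differ: at p1=0, p3=0, p4=0, E1 = 0 but E2 = 1.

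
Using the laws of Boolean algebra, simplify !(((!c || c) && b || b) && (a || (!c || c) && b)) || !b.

!(((!c || c) && b || b) && (a || (!c || c) && b)) || !b
= !(b && a || (!c || c) && b) || !b   (distribution)
= !(b && a || b) || !b   (complement / identity)
= !b || !b   (absorption)
= !b   (idempotence)

!b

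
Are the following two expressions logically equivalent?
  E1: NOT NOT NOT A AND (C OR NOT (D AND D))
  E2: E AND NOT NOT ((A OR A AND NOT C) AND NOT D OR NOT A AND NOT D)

E1: NOT NOT NOT A AND (C OR NOT (D AND D))
    = NOT NOT NOT A AND (C OR NOT D)   — idempotence
    = NOT A AND (C OR NOT D)   — double negation
E2: E AND NOT NOT ((A OR A AND NOT C) AND NOT D OR NOT A AND NOT D)
    = E AND NOT NOT (A AND NOT D OR NOT A AND NOT D)   — absorption
    = E AND NOT NOT ((A OR NOT A) AND NOT D)   — distribution
    = E AND NOT NOT NOT D   — complement / identity
    = E AND NOT D   — double negation
These differ: at A=1, C=1, D=0, E=1, E1 = 0 but E2 = 1.

No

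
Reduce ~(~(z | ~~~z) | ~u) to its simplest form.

~(~(z | ~~~z) | ~u)
= ~(~(z | ~z) | ~u)   [double negation]
= (z | ~z) & u   [De Morgan]
= u   [complement / identity]

u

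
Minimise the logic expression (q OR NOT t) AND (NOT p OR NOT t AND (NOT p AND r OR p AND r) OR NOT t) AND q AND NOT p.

(q OR NOT t) AND (NOT p OR NOT t AND (NOT p AND r OR p AND r) OR NOT t) AND q AND NOT p
= (q OR NOT t) AND (NOT p OR NOT t AND r OR NOT t) AND q AND NOT p
= (q OR NOT t) AND (NOT p OR NOT t) AND q AND NOT p
= (q AND NOT p OR NOT t) AND q AND NOT p
= q AND NOT p

q AND NOT p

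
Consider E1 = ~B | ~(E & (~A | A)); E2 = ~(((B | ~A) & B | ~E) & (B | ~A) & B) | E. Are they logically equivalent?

E1: ~B | ~(E & (~A | A))
    = ~B | ~E
E2: ~(((B | ~A) & B | ~E) & (B | ~A) & B) | E
    = ~((B | ~A) & B) | E
    = ~B | E
These differ: at A=0, B=1, E=0, E1 = 1 but E2 = 0.

No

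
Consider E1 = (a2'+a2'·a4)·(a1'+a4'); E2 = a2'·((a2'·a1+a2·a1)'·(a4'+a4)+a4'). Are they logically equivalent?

E1: (a2'+a2'·a4)·(a1'+a4')
    = a2'·(a1'+a4')
E2: a2'·((a2'·a1+a2·a1)'·(a4'+a4)+a4')
    = a2'·((a2'·a1+a2·a1)'+a4')
    = a2'·(a1'+a4')
Both reduce to a2'·(a1'+a4'), so they are equivalent.

Yes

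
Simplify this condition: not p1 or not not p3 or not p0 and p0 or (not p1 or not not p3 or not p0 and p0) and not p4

not p1 or not not p3 or not p0 and p0 or (not p1 or not not p3 or not p0 and p0) and not p4
= not p1 or not not p3 or not p0 and p0   — absorption
= not p1 or p3 or not p0 and p0   — double negation
= not p1 or p3   — complement / identity

not p1 or p3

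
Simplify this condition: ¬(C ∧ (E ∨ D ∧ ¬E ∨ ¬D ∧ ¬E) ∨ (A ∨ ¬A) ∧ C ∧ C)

¬(C ∧ (E ∨ D ∧ ¬E ∨ ¬D ∧ ¬E) ∨ (A ∨ ¬A) ∧ C ∧ C)
= ¬(C ∧ (E ∨ D ∧ ¬E ∨ ¬D ∧ ¬E) ∨ C ∧ C)
= ¬(C ∧ (E ∨ ¬E) ∨ C ∧ C)
= ¬(C ∧ (E ∨ ¬E) ∨ C)
= ¬(C ∨ C)
= ¬C

¬C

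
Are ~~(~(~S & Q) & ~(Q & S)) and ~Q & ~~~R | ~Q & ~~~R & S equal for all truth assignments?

No

E1: ~~(~(~S & Q) & ~(Q & S))
    = ~(~S & Q | Q & S)
    = ~Q
E2: ~Q & ~~~R | ~Q & ~~~R & S
    = ~Q & ~~~R
    = ~Q & ~R
These differ: at Q=0, R=1, S=0, E1 = 1 but E2 = 0.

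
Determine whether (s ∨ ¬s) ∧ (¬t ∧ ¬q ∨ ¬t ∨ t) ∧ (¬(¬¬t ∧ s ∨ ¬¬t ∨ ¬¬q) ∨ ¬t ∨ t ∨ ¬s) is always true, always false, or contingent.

(s ∨ ¬s) ∧ (¬t ∧ ¬q ∨ ¬t ∨ t) ∧ (¬(¬¬t ∧ s ∨ ¬¬t ∨ ¬¬q) ∨ ¬t ∨ t ∨ ¬s)
= (s ∨ ¬s) ∧ (¬t ∧ ¬q ∨ ¬t ∨ t) ∧ (¬(¬¬t ∨ ¬¬q) ∨ ¬t ∨ t ∨ ¬s)   [absorption]
= (¬t ∧ ¬q ∨ ¬t ∨ t) ∧ (¬(¬¬t ∨ ¬¬q) ∨ ¬t ∨ t ∨ ¬s)   [complement / identity]
= (¬t ∧ ¬q ∨ ¬t ∨ t) ∧ (¬t ∧ ¬q ∨ ¬t ∨ t ∨ ¬s)   [De Morgan]
= ¬t ∧ ¬q ∨ ¬t ∨ t   [absorption]
= ¬t ∨ t   [absorption]
= True   [complement]

always true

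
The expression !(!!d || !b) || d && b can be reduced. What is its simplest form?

b

!(!!d || !b) || d && b
= !d && b || d && b
= b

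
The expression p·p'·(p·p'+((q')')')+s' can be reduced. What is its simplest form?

p·p'·(p·p'+((q')')')+s'
= p·p'·(p·p'+q')+s'   (double negation)
= p·p'+s'   (absorption)
= s'   (complement / identity)

s'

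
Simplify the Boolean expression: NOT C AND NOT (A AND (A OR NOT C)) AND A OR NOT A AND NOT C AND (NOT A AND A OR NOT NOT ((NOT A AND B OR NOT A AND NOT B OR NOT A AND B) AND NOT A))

NOT C AND NOT (A AND (A OR NOT C)) AND A OR NOT A AND NOT C AND (NOT A AND A OR NOT NOT ((NOT A AND B OR NOT A AND NOT B OR NOT A AND B) AND NOT A))
= NOT C AND NOT A AND A OR NOT A AND NOT C AND (NOT A AND A OR NOT NOT ((NOT A AND B OR NOT A AND NOT B OR NOT A AND B) AND NOT A))   [absorption]
= NOT C AND NOT A AND A OR NOT A AND NOT C AND (NOT A AND A OR (NOT A AND B OR NOT A AND NOT B OR NOT A AND B) AND NOT A)   [double negation]
= NOT C AND NOT A AND A OR NOT A AND NOT C AND (NOT A AND A OR (NOT A AND B OR NOT A) AND NOT A)   [distribution]
= NOT C AND NOT A AND A OR NOT A AND NOT C AND (NOT A AND A OR NOT A AND NOT A)   [absorption]
= NOT C AND NOT A AND A OR NOT A AND NOT C AND NOT A   [distribution]
= NOT C AND NOT A   [distribution]

NOT C AND NOT A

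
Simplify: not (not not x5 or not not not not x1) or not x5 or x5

True

not (not not x5 or not not not not x1) or not x5 or x5
= not (not not x5 or not not x1) or not x5 or x5   — double negation
= not x5 and not x1 or not x5 or x5   — De Morgan
= not x5 or x5   — absorption
= True   — complement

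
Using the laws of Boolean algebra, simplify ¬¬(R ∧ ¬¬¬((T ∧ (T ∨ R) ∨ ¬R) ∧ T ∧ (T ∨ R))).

¬¬(R ∧ ¬¬¬((T ∧ (T ∨ R) ∨ ¬R) ∧ T ∧ (T ∨ R)))
= ¬¬(R ∧ ¬¬¬(T ∧ (T ∨ R)))   (absorption)
= R ∧ ¬¬¬(T ∧ (T ∨ R))   (double negation)
= R ∧ ¬¬¬T   (absorption)
= R ∧ ¬T   (double negation)

R ∧ ¬T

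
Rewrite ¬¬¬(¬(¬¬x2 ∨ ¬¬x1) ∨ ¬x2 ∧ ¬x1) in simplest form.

¬¬¬(¬(¬¬x2 ∨ ¬¬x1) ∨ ¬x2 ∧ ¬x1)
= ¬¬¬(¬x2 ∧ ¬x1 ∨ ¬x2 ∧ ¬x1)   — De Morgan
= ¬(¬x2 ∧ ¬x1 ∨ ¬x2 ∧ ¬x1)   — double negation
= ¬(¬x2 ∧ ¬x1)   — idempotence
= x2 ∨ x1   — De Morgan

x2 ∨ x1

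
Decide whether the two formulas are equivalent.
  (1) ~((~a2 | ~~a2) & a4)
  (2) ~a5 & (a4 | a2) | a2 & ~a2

No

E1: ~((~a2 | ~~a2) & a4)
    = ~((~a2 | a2) & a4)   (double negation)
    = ~a4   (complement / identity)
E2: ~a5 & (a4 | a2) | a2 & ~a2
    = ~a5 & (a4 | a2)   (complement / identity)
These differ: at a2=0, a4=0, a5=1, E1 = 1 but E2 = 0.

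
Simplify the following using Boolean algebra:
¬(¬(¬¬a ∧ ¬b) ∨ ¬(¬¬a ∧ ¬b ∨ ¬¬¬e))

a ∧ ¬b

¬(¬(¬¬a ∧ ¬b) ∨ ¬(¬¬a ∧ ¬b ∨ ¬¬¬e))
= ¬¬a ∧ ¬b ∧ (¬¬a ∧ ¬b ∨ ¬¬¬e)   — De Morgan
= ¬¬a ∧ ¬b ∧ (¬¬a ∧ ¬b ∨ ¬e)   — double negation
= ¬¬a ∧ ¬b   — absorption
= a ∧ ¬b   — double negation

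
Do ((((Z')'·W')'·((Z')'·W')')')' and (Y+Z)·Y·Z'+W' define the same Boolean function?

No

E1: ((((Z')'·W')'·((Z')'·W')')')'
    = ((((Z')'·W')')')'   [idempotence]
    = ((Z')'·W')'   [double negation]
    = Z'+W   [De Morgan]
E2: (Y+Z)·Y·Z'+W'
    = Y·Z'+W'   [absorption]
These differ: at W=0, Y=0, Z=1, E1 = 0 but E2 = 1.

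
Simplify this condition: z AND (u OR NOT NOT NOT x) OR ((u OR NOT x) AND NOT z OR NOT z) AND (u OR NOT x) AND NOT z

u OR NOT x

z AND (u OR NOT NOT NOT x) OR ((u OR NOT x) AND NOT z OR NOT z) AND (u OR NOT x) AND NOT z
= z AND (u OR NOT NOT NOT x) OR (u OR NOT x) AND NOT z   (absorption)
= z AND (u OR NOT x) OR (u OR NOT x) AND NOT z   (double negation)
= u OR NOT x   (distribution)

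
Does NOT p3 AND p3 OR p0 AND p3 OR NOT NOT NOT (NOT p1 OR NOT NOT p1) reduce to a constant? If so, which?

NOT p3 AND p3 OR p0 AND p3 OR NOT NOT NOT (NOT p1 OR NOT NOT p1)
= NOT p3 AND p3 OR p0 AND p3 OR NOT (NOT p1 OR NOT NOT p1)   [double negation]
= NOT p3 AND p3 OR p0 AND p3 OR p1 AND NOT p1   [De Morgan]
= p0 AND p3 OR p1 AND NOT p1   [complement / identity]
= p0 AND p3   [complement / identity]
This depends on p0, p3, so it is not a constant.

no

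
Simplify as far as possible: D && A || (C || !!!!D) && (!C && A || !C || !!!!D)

D

D && A || (C || !!!!D) && (!C && A || !C || !!!!D)
= D && A || (C || !!!!D) && (!C || !!!!D)
= D && A || C && !C || !!!!D
= D && A || !!!!D
= D && A || !!D
= D && A || D
= D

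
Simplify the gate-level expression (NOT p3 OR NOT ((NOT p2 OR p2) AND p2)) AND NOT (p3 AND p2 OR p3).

(NOT p3 OR NOT ((NOT p2 OR p2) AND p2)) AND NOT (p3 AND p2 OR p3)
= (NOT p3 OR NOT ((NOT p2 OR p2) AND p2)) AND NOT p3
= (NOT p3 OR NOT p2) AND NOT p3
= NOT p3

NOT p3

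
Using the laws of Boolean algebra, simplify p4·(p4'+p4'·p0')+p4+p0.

p4+p0

p4·(p4'+p4'·p0')+p4+p0
= p4·p4'+p4+p0   [absorption]
= p4+p0   [complement / identity]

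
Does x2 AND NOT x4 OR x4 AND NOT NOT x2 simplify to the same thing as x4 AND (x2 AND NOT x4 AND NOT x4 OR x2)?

E1: x2 AND NOT x4 OR x4 AND NOT NOT x2
    = x2 AND NOT x4 OR x4 AND x2
    = x2
E2: x4 AND (x2 AND NOT x4 AND NOT x4 OR x2)
    = x4 AND (x2 AND NOT x4 OR x2)
    = x4 AND x2
These differ: at x2=1, x4=0, E1 = 1 but E2 = 0.

No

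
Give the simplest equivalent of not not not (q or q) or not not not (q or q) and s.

not not not (q or q) or not not not (q or q) and s
= not not not (q or q)   [absorption]
= not (q or q)   [double negation]
= not q   [idempotence]

not q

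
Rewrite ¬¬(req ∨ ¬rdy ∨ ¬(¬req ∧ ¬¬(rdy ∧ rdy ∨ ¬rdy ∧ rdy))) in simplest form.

¬¬(req ∨ ¬rdy ∨ ¬(¬req ∧ ¬¬(rdy ∧ rdy ∨ ¬rdy ∧ rdy)))
= ¬¬(req ∨ ¬rdy ∨ req ∨ ¬(rdy ∧ rdy ∨ ¬rdy ∧ rdy))   [De Morgan]
= ¬¬(req ∨ ¬rdy ∨ req ∨ ¬rdy)   [distribution]
= ¬¬(req ∨ ¬rdy)   [idempotence]
= req ∨ ¬rdy   [double negation]

req ∨ ¬rdy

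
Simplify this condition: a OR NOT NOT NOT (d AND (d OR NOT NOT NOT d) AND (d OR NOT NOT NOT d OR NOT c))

a OR NOT d

a OR NOT NOT NOT (d AND (d OR NOT NOT NOT d) AND (d OR NOT NOT NOT d OR NOT c))
= a OR NOT NOT NOT (d AND (d OR NOT NOT NOT d))   (absorption)
= a OR NOT NOT NOT (d AND (d OR NOT d))   (double negation)
= a OR NOT NOT NOT d   (complement / identity)
= a OR NOT d   (double negation)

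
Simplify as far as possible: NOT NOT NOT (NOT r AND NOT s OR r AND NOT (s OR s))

s

NOT NOT NOT (NOT r AND NOT s OR r AND NOT (s OR s))
= NOT NOT NOT (NOT r AND NOT s OR r AND NOT s)   [idempotence]
= NOT (NOT r AND NOT s OR r AND NOT s)   [double negation]
= NOT NOT s   [distribution]
= s   [double negation]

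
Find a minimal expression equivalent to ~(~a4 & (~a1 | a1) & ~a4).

~(~a4 & (~a1 | a1) & ~a4)
= ~(~a4 & ~a4)
= ~~a4
= a4

a4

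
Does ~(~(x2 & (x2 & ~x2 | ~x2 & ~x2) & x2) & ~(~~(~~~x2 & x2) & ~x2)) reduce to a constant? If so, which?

~(~(x2 & (x2 & ~x2 | ~x2 & ~x2) & x2) & ~(~~(~~~x2 & x2) & ~x2))
= ~(~(x2 & (x2 & ~x2 | ~x2 & ~x2) & x2) & ~(~~(~x2 & x2) & ~x2))   [double negation]
= ~(~(x2 & (x2 & ~x2 | ~x2 & ~x2) & x2) & ~(~x2 & x2 & ~x2))   [double negation]
= x2 & (x2 & ~x2 | ~x2 & ~x2) & x2 | ~x2 & x2 & ~x2   [De Morgan]
= x2 & ~x2 & x2 | ~x2 & x2 & ~x2   [distribution]
= ~x2 & x2   [distribution]
= 0   [complement]

yes, False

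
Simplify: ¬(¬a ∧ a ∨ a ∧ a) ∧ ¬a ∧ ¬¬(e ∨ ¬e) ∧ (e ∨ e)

¬(¬a ∧ a ∨ a ∧ a) ∧ ¬a ∧ ¬¬(e ∨ ¬e) ∧ (e ∨ e)
= ¬(¬a ∧ a ∨ a ∧ a) ∧ ¬a ∧ ¬¬(e ∨ ¬e) ∧ e   (idempotence)
= ¬a ∧ ¬a ∧ ¬¬(e ∨ ¬e) ∧ e   (distribution)
= ¬a ∧ ¬a ∧ (e ∨ ¬e) ∧ e   (double negation)
= ¬a ∧ ¬a ∧ e   (complement / identity)
= ¬a ∧ e   (idempotence)

¬a ∧ e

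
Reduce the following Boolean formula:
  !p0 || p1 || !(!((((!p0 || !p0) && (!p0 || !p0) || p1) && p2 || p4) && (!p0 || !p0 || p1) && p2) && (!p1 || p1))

!p0 || p1 || !(!((((!p0 || !p0) && (!p0 || !p0) || p1) && p2 || p4) && (!p0 || !p0 || p1) && p2) && (!p1 || p1))
= !p0 || p1 || !!((((!p0 || !p0) && (!p0 || !p0) || p1) && p2 || p4) && (!p0 || !p0 || p1) && p2)   — complement / identity
= !p0 || p1 || !!(((!p0 || !p0 || p1) && p2 || p4) && (!p0 || !p0 || p1) && p2)   — idempotence
= !p0 || p1 || ((!p0 || !p0 || p1) && p2 || p4) && (!p0 || !p0 || p1) && p2   — double negation
= !p0 || p1 || (!p0 || !p0 || p1) && p2   — absorption
= !p0 || p1 || (!p0 || p1) && p2   — idempotence
= !p0 || p1   — absorption

!p0 || p1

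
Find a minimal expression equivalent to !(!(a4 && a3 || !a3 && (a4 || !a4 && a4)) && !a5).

a4 || a5

!(!(a4 && a3 || !a3 && (a4 || !a4 && a4)) && !a5)
= !(!(a4 && a3 || !a3 && a4) && !a5)   — complement / identity
= a4 && a3 || !a3 && a4 || a5   — De Morgan
= a4 || a5   — distribution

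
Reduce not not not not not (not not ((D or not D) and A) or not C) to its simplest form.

not A and C

not not not not not (not not ((D or not D) and A) or not C)
= not not not (not not ((D or not D) and A) or not C)   (double negation)
= not (not not ((D or not D) and A) or not C)   (double negation)
= not (not not A or not C)   (complement / identity)
= not A and C   (De Morgan)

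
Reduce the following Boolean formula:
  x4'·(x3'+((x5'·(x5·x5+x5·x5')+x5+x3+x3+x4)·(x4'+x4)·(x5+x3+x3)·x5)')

x4'·(x3'+((x5'·(x5·x5+x5·x5')+x5+x3+x3+x4)·(x4'+x4)·(x5+x3+x3)·x5)')
= x4'·(x3'+((x5'·(x5·x5+x5·x5')+x5+x3+x3+x4)·(x5+x3+x3)·x5)')   — complement / identity
= x4'·(x3'+((x5'·x5+x5+x3+x3+x4)·(x5+x3+x3)·x5)')   — distribution
= x4'·(x3'+((x5+x3+x3+x4)·(x5+x3+x3)·x5)')   — complement / identity
= x4'·(x3'+((x5+x3+x3)·x5)')   — absorption
= x4'·(x3'+((x5+x3)·x5)')   — idempotence
= x4'·(x3'+x5')   — absorption

x4'·(x3'+x5')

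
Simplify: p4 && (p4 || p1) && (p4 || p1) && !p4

p4 && (p4 || p1) && (p4 || p1) && !p4
= p4 && (p4 || p1) && !p4   [idempotence]
= p4 && !p4   [absorption]
= false   [complement]

false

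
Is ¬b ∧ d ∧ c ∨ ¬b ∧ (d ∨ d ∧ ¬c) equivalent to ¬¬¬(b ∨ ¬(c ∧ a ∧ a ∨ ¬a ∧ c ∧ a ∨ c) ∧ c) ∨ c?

E1: ¬b ∧ d ∧ c ∨ ¬b ∧ (d ∨ d ∧ ¬c)
    = ¬b ∧ d ∧ c ∨ ¬b ∧ d
    = ¬b ∧ d
E2: ¬¬¬(b ∨ ¬(c ∧ a ∧ a ∨ ¬a ∧ c ∧ a ∨ c) ∧ c) ∨ c
    = ¬¬¬(b ∨ ¬(c ∧ a ∨ c) ∧ c) ∨ c
    = ¬¬¬(b ∨ ¬c ∧ c) ∨ c
    = ¬(b ∨ ¬c ∧ c) ∨ c
    = ¬b ∨ c
These differ: at a=0, b=0, c=0, d=0, E1 = 0 but E2 = 1.

No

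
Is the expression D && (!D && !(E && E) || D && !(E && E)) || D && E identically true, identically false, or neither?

neither

D && (!D && !(E && E) || D && !(E && E)) || D && E
= D && !(E && E) || D && E   — distribution
= D && !E || D && E   — idempotence
= D   — distribution
This depends on D, so it is not a constant.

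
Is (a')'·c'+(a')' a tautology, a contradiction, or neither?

neither

(a')'·c'+(a')'
= (a')'   — absorption
= a   — double negation
This depends on a, so it is not a constant.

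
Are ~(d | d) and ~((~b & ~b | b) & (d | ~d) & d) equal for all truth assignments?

Yes

E1: ~(d | d)
    = ~d
E2: ~((~b & ~b | b) & (d | ~d) & d)
    = ~((~b & ~b | b) & d)
    = ~((~b | b) & d)
    = ~d
Both reduce to ~d, so they are equivalent.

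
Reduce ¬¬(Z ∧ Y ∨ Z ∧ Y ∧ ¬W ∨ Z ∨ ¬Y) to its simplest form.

Z ∨ ¬Y

¬¬(Z ∧ Y ∨ Z ∧ Y ∧ ¬W ∨ Z ∨ ¬Y)
= ¬¬(Z ∧ Y ∨ Z ∨ ¬Y)   [absorption]
= Z ∧ Y ∨ Z ∨ ¬Y   [double negation]
= Z ∨ ¬Y   [absorption]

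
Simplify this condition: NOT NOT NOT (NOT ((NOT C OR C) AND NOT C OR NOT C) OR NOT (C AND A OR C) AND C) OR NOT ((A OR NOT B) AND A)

NOT C OR NOT A

NOT NOT NOT (NOT ((NOT C OR C) AND NOT C OR NOT C) OR NOT (C AND A OR C) AND C) OR NOT ((A OR NOT B) AND A)
= NOT NOT NOT (NOT ((NOT C OR C) AND NOT C OR NOT C) OR NOT (C AND A OR C) AND C) OR NOT A   (absorption)
= NOT NOT NOT (NOT ((NOT C OR C) AND NOT C OR NOT C) OR NOT C AND C) OR NOT A   (absorption)
= NOT NOT NOT (NOT (NOT C OR NOT C) OR NOT C AND C) OR NOT A   (complement / identity)
= NOT NOT NOT (C AND C OR NOT C AND C) OR NOT A   (De Morgan)
= NOT (C AND C OR NOT C AND C) OR NOT A   (double negation)
= NOT C OR NOT A   (distribution)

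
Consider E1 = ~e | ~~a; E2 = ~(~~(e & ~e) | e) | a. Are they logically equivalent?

E1: ~e | ~~a
    = ~e | a   — double negation
E2: ~(~~(e & ~e) | e) | a
    = ~(e & ~e | e) | a   — double negation
    = ~e | a   — complement / identity
Both reduce to ~e | a, so they are equivalent.

Yes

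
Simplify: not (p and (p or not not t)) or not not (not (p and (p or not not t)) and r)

not p

not (p and (p or not not t)) or not not (not (p and (p or not not t)) and r)
= not (p and (p or not not t)) or not (p and (p or not not t)) and r   (double negation)
= not (p and (p or not not t))   (absorption)
= not (p and (p or t))   (double negation)
= not p   (absorption)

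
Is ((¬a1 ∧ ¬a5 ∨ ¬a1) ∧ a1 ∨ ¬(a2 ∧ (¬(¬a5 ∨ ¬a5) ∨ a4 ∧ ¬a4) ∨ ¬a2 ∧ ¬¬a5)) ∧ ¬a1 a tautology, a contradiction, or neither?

((¬a1 ∧ ¬a5 ∨ ¬a1) ∧ a1 ∨ ¬(a2 ∧ (¬(¬a5 ∨ ¬a5) ∨ a4 ∧ ¬a4) ∨ ¬a2 ∧ ¬¬a5)) ∧ ¬a1
= (¬a1 ∧ a1 ∨ ¬(a2 ∧ (¬(¬a5 ∨ ¬a5) ∨ a4 ∧ ¬a4) ∨ ¬a2 ∧ ¬¬a5)) ∧ ¬a1
= ¬(a2 ∧ (¬(¬a5 ∨ ¬a5) ∨ a4 ∧ ¬a4) ∨ ¬a2 ∧ ¬¬a5) ∧ ¬a1
= ¬(a2 ∧ (¬¬a5 ∨ a4 ∧ ¬a4) ∨ ¬a2 ∧ ¬¬a5) ∧ ¬a1
= ¬(a2 ∧ ¬¬a5 ∨ ¬a2 ∧ ¬¬a5) ∧ ¬a1
= ¬¬¬a5 ∧ ¬a1
= ¬a5 ∧ ¬a1
This depends on a1, a5, so it is not a constant.

neither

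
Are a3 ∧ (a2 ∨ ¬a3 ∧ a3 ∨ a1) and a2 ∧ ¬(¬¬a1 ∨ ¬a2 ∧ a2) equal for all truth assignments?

No

E1: a3 ∧ (a2 ∨ ¬a3 ∧ a3 ∨ a1)
    = a3 ∧ (a2 ∨ a1)   — complement / identity
E2: a2 ∧ ¬(¬¬a1 ∨ ¬a2 ∧ a2)
    = a2 ∧ ¬¬¬a1   — complement / identity
    = a2 ∧ ¬a1   — double negation
These differ: at a1=1, a2=1, a3=1, E1 = 1 but E2 = 0.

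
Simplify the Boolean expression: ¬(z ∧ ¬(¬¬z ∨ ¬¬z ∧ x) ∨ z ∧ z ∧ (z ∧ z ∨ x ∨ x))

¬z

¬(z ∧ ¬(¬¬z ∨ ¬¬z ∧ x) ∨ z ∧ z ∧ (z ∧ z ∨ x ∨ x))
= ¬(z ∧ ¬¬¬z ∨ z ∧ z ∧ (z ∧ z ∨ x ∨ x))   [absorption]
= ¬(z ∧ ¬¬¬z ∨ z ∧ z ∧ (z ∧ z ∨ x))   [idempotence]
= ¬(z ∧ ¬¬¬z ∨ z ∧ z)   [absorption]
= ¬(z ∧ ¬z ∨ z ∧ z)   [double negation]
= ¬(z ∧ (¬z ∨ z))   [distribution]
= ¬z   [complement / identity]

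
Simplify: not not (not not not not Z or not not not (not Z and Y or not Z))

Z

not not (not not not not Z or not not not (not Z and Y or not Z))
= not not (not not not not Z or not not not not Z)   [absorption]
= not not not not not not Z   [idempotence]
= not not not not Z   [double negation]
= not not Z   [double negation]
= Z   [double negation]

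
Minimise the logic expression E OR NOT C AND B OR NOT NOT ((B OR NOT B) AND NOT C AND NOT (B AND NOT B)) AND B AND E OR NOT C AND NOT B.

E OR NOT C

E OR NOT C AND B OR NOT NOT ((B OR NOT B) AND NOT C AND NOT (B AND NOT B)) AND B AND E OR NOT C AND NOT B
= E OR NOT C AND B OR NOT NOT (NOT C AND NOT (B AND NOT B)) AND B AND E OR NOT C AND NOT B   [complement / identity]
= E OR NOT C AND B OR NOT (C OR B AND NOT B) AND B AND E OR NOT C AND NOT B   [De Morgan]
= E OR NOT C AND B OR NOT C AND B AND E OR NOT C AND NOT B   [complement / identity]
= E OR NOT C AND B OR NOT C AND NOT B   [absorption]
= E OR NOT C   [distribution]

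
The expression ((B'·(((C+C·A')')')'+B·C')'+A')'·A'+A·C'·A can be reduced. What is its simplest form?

C'·A

((B'·(((C+C·A')')')'+B·C')'+A')'·A'+A·C'·A
= ((B'·(C+C·A')'+B·C')'+A')'·A'+A·C'·A   — double negation
= ((B'·C'+B·C')'+A')'·A'+A·C'·A   — absorption
= ((C')'+A')'·A'+A·C'·A   — distribution
= C'·A·A'+A·C'·A   — De Morgan
= C'·A   — distribution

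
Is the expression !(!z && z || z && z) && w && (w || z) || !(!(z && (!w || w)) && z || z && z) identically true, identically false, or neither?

!(!z && z || z && z) && w && (w || z) || !(!(z && (!w || w)) && z || z && z)
= !(!z && z || z && z) && w && (w || z) || !(!z && z || z && z)   [complement / identity]
= !(!z && z || z && z) && w || !(!z && z || z && z)   [absorption]
= !(!z && z || z && z)   [absorption]
= !z   [distribution]
This depends on z, so it is not a constant.

neither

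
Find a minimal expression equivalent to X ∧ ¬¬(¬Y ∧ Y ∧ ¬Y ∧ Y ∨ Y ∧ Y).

X ∧ ¬¬(¬Y ∧ Y ∧ ¬Y ∧ Y ∨ Y ∧ Y)
= X ∧ ¬¬(¬Y ∧ Y ∨ Y ∧ Y)   (idempotence)
= X ∧ (¬Y ∧ Y ∨ Y ∧ Y)   (double negation)
= X ∧ Y   (distribution)

X ∧ Y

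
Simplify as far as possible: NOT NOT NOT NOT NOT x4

NOT x4

NOT NOT NOT NOT NOT x4
= NOT NOT NOT x4   [double negation]
= NOT x4   [double negation]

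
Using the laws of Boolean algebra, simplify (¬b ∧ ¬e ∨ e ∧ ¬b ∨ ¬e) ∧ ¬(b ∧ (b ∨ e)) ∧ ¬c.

¬b ∧ ¬c

(¬b ∧ ¬e ∨ e ∧ ¬b ∨ ¬e) ∧ ¬(b ∧ (b ∨ e)) ∧ ¬c
= (¬b ∧ ¬e ∨ e ∧ ¬b ∨ ¬e) ∧ ¬b ∧ ¬c   (absorption)
= (¬b ∨ ¬e) ∧ ¬b ∧ ¬c   (distribution)
= ¬b ∧ ¬c   (absorption)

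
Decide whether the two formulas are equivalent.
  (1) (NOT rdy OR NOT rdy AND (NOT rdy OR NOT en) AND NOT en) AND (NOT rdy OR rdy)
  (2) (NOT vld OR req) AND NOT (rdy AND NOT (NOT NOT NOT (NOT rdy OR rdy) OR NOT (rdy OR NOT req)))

E1: (NOT rdy OR NOT rdy AND (NOT rdy OR NOT en) AND NOT en) AND (NOT rdy OR rdy)
    = NOT rdy OR NOT rdy AND (NOT rdy OR NOT en) AND NOT en   (complement / identity)
    = NOT rdy OR NOT rdy AND NOT en   (absorption)
    = NOT rdy   (absorption)
E2: (NOT vld OR req) AND NOT (rdy AND NOT (NOT NOT NOT (NOT rdy OR rdy) OR NOT (rdy OR NOT req)))
    = (NOT vld OR req) AND NOT (rdy AND NOT NOT (NOT rdy OR rdy) AND (rdy OR NOT req))   (De Morgan)
    = (NOT vld OR req) AND NOT (rdy AND (NOT rdy OR rdy) AND (rdy OR NOT req))   (double negation)
    = (NOT vld OR req) AND NOT (rdy AND (rdy OR NOT req))   (complement / identity)
    = (NOT vld OR req) AND NOT rdy   (absorption)
These differ: at en=1, rdy=0, req=0, vld=1, E1 = 1 but E2 = 0.

No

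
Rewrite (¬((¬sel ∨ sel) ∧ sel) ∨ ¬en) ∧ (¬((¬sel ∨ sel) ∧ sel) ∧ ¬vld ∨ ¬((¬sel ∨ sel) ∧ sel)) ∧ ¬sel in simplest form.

¬sel

(¬((¬sel ∨ sel) ∧ sel) ∨ ¬en) ∧ (¬((¬sel ∨ sel) ∧ sel) ∧ ¬vld ∨ ¬((¬sel ∨ sel) ∧ sel)) ∧ ¬sel
= (¬((¬sel ∨ sel) ∧ sel) ∨ ¬en) ∧ ¬((¬sel ∨ sel) ∧ sel) ∧ ¬sel   [absorption]
= ¬((¬sel ∨ sel) ∧ sel) ∧ ¬sel   [absorption]
= ¬sel ∧ ¬sel   [complement / identity]
= ¬sel   [idempotence]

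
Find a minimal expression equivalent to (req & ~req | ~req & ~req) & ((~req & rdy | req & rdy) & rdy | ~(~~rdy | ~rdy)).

(req & ~req | ~req & ~req) & ((~req & rdy | req & rdy) & rdy | ~(~~rdy | ~rdy))
= ~req & ((~req & rdy | req & rdy) & rdy | ~(~~rdy | ~rdy))   [distribution]
= ~req & ((~req & rdy | req & rdy) & rdy | ~rdy & rdy)   [De Morgan]
= ~req & (rdy & rdy | ~rdy & rdy)   [distribution]
= ~req & rdy   [distribution]

~req & rdy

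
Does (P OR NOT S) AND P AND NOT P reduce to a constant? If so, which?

(P OR NOT S) AND P AND NOT P
= P AND NOT P   (absorption)
= FALSE   (complement)

yes, False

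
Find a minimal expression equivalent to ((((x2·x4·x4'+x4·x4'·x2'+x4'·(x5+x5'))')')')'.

x4'

((((x2·x4·x4'+x4·x4'·x2'+x4'·(x5+x5'))')')')'
= ((((x2·x4·x4'+x4·x4'·x2'+x4')')')')'   (complement / identity)
= ((((x4·x4'+x4')')')')'   (distribution)
= ((((x4')')')')'   (complement / identity)
= ((x4')')'   (double negation)
= x4'   (double negation)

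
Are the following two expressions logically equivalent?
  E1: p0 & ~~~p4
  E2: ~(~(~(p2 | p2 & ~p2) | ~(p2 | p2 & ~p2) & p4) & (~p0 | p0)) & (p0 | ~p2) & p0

No

E1: p0 & ~~~p4
    = p0 & ~p4   (double negation)
E2: ~(~(~(p2 | p2 & ~p2) | ~(p2 | p2 & ~p2) & p4) & (~p0 | p0)) & (p0 | ~p2) & p0
    = ~(~~(p2 | p2 & ~p2) & (~p0 | p0)) & (p0 | ~p2) & p0   (absorption)
    = ~(~~p2 & (~p0 | p0)) & (p0 | ~p2) & p0   (complement / identity)
    = ~~~p2 & (p0 | ~p2) & p0   (complement / identity)
    = ~~~p2 & p0   (absorption)
    = ~p2 & p0   (double negation)
These differ: at p0=1, p2=0, p4=1, E1 = 0 but E2 = 1.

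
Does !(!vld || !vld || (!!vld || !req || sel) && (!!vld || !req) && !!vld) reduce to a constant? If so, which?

yes, False

!(!vld || !vld || (!!vld || !req || sel) && (!!vld || !req) && !!vld)
= !(!vld || !vld || (!!vld || !req) && !!vld)   (absorption)
= !(!vld || !vld || !!vld)   (absorption)
= !(!vld || !!vld)   (idempotence)
= vld && !vld   (De Morgan)
= false   (complement)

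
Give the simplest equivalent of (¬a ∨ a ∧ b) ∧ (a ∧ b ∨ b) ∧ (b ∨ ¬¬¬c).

(¬a ∨ a ∧ b) ∧ (a ∧ b ∨ b) ∧ (b ∨ ¬¬¬c)
= (¬a ∨ a ∧ b) ∧ (a ∧ b ∨ b) ∧ (b ∨ ¬c)
= (a ∧ b ∨ ¬a ∧ b) ∧ (b ∨ ¬c)
= b ∧ (b ∨ ¬c)
= b

b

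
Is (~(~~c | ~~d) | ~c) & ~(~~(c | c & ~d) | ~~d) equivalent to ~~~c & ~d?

Yes

E1: (~(~~c | ~~d) | ~c) & ~(~~(c | c & ~d) | ~~d)
    = (~(~~c | ~~d) | ~c) & ~(~~c | ~~d)
    = ~(~~c | ~~d)
    = ~c & ~d
E2: ~~~c & ~d
    = ~c & ~d
Both reduce to ~c & ~d, so they are equivalent.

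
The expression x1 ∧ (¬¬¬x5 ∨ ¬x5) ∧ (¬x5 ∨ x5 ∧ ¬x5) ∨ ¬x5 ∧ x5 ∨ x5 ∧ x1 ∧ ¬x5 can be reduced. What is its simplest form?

x1 ∧ ¬x5

x1 ∧ (¬¬¬x5 ∨ ¬x5) ∧ (¬x5 ∨ x5 ∧ ¬x5) ∨ ¬x5 ∧ x5 ∨ x5 ∧ x1 ∧ ¬x5
= x1 ∧ (¬¬¬x5 ∨ ¬x5) ∧ (¬x5 ∨ x5 ∧ ¬x5) ∨ x5 ∧ x1 ∧ ¬x5   — complement / identity
= x1 ∧ (¬¬¬x5 ∨ ¬x5) ∧ ¬x5 ∨ x5 ∧ x1 ∧ ¬x5   — complement / identity
= x1 ∧ (¬x5 ∨ ¬x5) ∧ ¬x5 ∨ x5 ∧ x1 ∧ ¬x5   — double negation
= x1 ∧ ¬x5 ∧ ¬x5 ∨ x5 ∧ x1 ∧ ¬x5   — idempotence
= x1 ∧ ¬x5   — distribution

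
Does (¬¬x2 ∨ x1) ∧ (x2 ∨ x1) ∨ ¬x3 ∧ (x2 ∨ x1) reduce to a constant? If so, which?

no

(¬¬x2 ∨ x1) ∧ (x2 ∨ x1) ∨ ¬x3 ∧ (x2 ∨ x1)
= (x2 ∨ x1) ∧ (x2 ∨ x1) ∨ ¬x3 ∧ (x2 ∨ x1)
= (x2 ∨ x1 ∨ ¬x3) ∧ (x2 ∨ x1)
= x2 ∨ x1
This depends on x1, x2, so it is not a constant.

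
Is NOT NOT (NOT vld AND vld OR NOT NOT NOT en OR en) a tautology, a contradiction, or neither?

NOT NOT (NOT vld AND vld OR NOT NOT NOT en OR en)
= NOT NOT (NOT NOT NOT en OR en)   — complement / identity
= NOT NOT NOT en OR en   — double negation
= NOT en OR en   — double negation
= TRUE   — complement

tautology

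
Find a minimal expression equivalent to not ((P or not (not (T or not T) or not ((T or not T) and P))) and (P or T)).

not ((P or not (not (T or not T) or not ((T or not T) and P))) and (P or T))
= not ((P or (T or not T) and (T or not T) and P) and (P or T))   (De Morgan)
= not ((P or (T or not T) and P) and (P or T))   (complement / identity)
= not ((P or P) and (P or T))   (complement / identity)
= not (P and T or P)   (distribution)
= not P   (absorption)

not P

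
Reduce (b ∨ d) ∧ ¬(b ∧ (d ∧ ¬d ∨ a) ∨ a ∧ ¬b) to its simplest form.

(b ∨ d) ∧ ¬a

(b ∨ d) ∧ ¬(b ∧ (d ∧ ¬d ∨ a) ∨ a ∧ ¬b)
= (b ∨ d) ∧ ¬(b ∧ a ∨ a ∧ ¬b)
= (b ∨ d) ∧ ¬a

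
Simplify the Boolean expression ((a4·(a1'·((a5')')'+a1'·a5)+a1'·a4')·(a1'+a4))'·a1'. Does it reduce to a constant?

((a4·(a1'·((a5')')'+a1'·a5)+a1'·a4')·(a1'+a4))'·a1'
= ((a4·(a1'·a5'+a1'·a5)+a1'·a4')·(a1'+a4))'·a1'   [double negation]
= ((a4·a1'+a1'·a4')·(a1'+a4))'·a1'   [distribution]
= (a1'·(a1'+a4))'·a1'   [distribution]
= (a1')'·a1'   [absorption]
= a1·a1'   [double negation]
= 0   [complement]

0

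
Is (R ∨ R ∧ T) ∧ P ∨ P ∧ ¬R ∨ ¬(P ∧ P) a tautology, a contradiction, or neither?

(R ∨ R ∧ T) ∧ P ∨ P ∧ ¬R ∨ ¬(P ∧ P)
= R ∧ P ∨ P ∧ ¬R ∨ ¬(P ∧ P)   — absorption
= P ∨ ¬(P ∧ P)   — distribution
= P ∨ ¬P   — idempotence
= True   — complement

tautology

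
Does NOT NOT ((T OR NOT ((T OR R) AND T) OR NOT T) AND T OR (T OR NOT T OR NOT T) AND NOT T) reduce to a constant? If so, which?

yes, True

NOT NOT ((T OR NOT ((T OR R) AND T) OR NOT T) AND T OR (T OR NOT T OR NOT T) AND NOT T)
= NOT NOT ((T OR NOT T OR NOT T) AND T OR (T OR NOT T OR NOT T) AND NOT T)   (absorption)
= NOT NOT (T OR NOT T OR NOT T)   (distribution)
= NOT NOT (T OR NOT T)   (idempotence)
= T OR NOT T   (double negation)
= TRUE   (complement)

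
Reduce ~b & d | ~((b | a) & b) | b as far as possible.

1

~b & d | ~((b | a) & b) | b
= ~b & d | ~b | b   — absorption
= ~b | b   — absorption
= 1   — complement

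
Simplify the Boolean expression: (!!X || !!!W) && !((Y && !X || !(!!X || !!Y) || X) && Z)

(!!X || !!!W) && !((Y && !X || !(!!X || !!Y) || X) && Z)
= (!!X || !W) && !((Y && !X || !(!!X || !!Y) || X) && Z)   [double negation]
= (!!X || !W) && !((Y && !X || !X && !Y || X) && Z)   [De Morgan]
= (!!X || !W) && !((!X || X) && Z)   [distribution]
= (X || !W) && !((!X || X) && Z)   [double negation]
= (X || !W) && !Z   [complement / identity]

(X || !W) && !Z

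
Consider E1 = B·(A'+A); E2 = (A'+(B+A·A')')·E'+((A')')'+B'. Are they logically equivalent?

E1: B·(A'+A)
    = B   — complement / identity
E2: (A'+(B+A·A')')·E'+((A')')'+B'
    = (A'+B')·E'+((A')')'+B'   — complement / identity
    = (A'+B')·E'+A'+B'   — double negation
    = A'+B'   — absorption
These differ: at A=1, B=0, E=1, E1 = 0 but E2 = 1.

No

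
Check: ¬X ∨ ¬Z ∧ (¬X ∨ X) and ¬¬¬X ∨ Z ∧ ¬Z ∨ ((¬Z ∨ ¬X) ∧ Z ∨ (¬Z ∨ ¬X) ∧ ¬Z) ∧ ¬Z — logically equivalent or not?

Yes

E1: ¬X ∨ ¬Z ∧ (¬X ∨ X)
    = ¬X ∨ ¬Z   — complement / identity
E2: ¬¬¬X ∨ Z ∧ ¬Z ∨ ((¬Z ∨ ¬X) ∧ Z ∨ (¬Z ∨ ¬X) ∧ ¬Z) ∧ ¬Z
    = ¬X ∨ Z ∧ ¬Z ∨ ((¬Z ∨ ¬X) ∧ Z ∨ (¬Z ∨ ¬X) ∧ ¬Z) ∧ ¬Z   — double negation
    = ¬X ∨ Z ∧ ¬Z ∨ (¬Z ∨ ¬X) ∧ ¬Z   — distribution
    = ¬X ∨ Z ∧ ¬Z ∨ ¬Z   — absorption
    = ¬X ∨ ¬Z   — complement / identity
Both reduce to ¬X ∨ ¬Z, so they are equivalent.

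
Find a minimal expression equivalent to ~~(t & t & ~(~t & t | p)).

t & ~p

~~(t & t & ~(~t & t | p))
= ~~(t & ~(~t & t | p))   — idempotence
= t & ~(~t & t | p)   — double negation
= t & ~p   — complement / identity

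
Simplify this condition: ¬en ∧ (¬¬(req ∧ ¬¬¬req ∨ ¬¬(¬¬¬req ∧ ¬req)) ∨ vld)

¬en ∧ (¬req ∨ vld)

¬en ∧ (¬¬(req ∧ ¬¬¬req ∨ ¬¬(¬¬¬req ∧ ¬req)) ∨ vld)
= ¬en ∧ (¬¬(req ∧ ¬¬¬req ∨ ¬¬¬req ∧ ¬req) ∨ vld)   (double negation)
= ¬en ∧ (¬¬¬¬¬req ∨ vld)   (distribution)
= ¬en ∧ (¬¬¬req ∨ vld)   (double negation)
= ¬en ∧ (¬req ∨ vld)   (double negation)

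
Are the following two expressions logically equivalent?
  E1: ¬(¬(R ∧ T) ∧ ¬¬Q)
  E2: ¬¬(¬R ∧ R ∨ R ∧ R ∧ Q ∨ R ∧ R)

E1: ¬(¬(R ∧ T) ∧ ¬¬Q)
    = R ∧ T ∨ ¬Q
E2: ¬¬(¬R ∧ R ∨ R ∧ R ∧ Q ∨ R ∧ R)
    = ¬R ∧ R ∨ R ∧ R ∧ Q ∨ R ∧ R
    = ¬R ∧ R ∨ R ∧ R
    = R
These differ: at Q=0, R=0, T=1, E1 = 1 but E2 = 0.

No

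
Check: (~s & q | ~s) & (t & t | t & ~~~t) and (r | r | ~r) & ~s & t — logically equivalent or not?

Yes

E1: (~s & q | ~s) & (t & t | t & ~~~t)
    = (~s & q | ~s) & (t & t | t & ~t)   — double negation
    = (~s & q | ~s) & t   — distribution
    = ~s & t   — absorption
E2: (r | r | ~r) & ~s & t
    = (r | ~r) & ~s & t   — idempotence
    = ~s & t   — complement / identity
Both reduce to ~s & t, so they are equivalent.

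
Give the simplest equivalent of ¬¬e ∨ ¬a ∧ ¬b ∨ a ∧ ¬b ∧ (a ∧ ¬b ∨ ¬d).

e ∨ ¬b

¬¬e ∨ ¬a ∧ ¬b ∨ a ∧ ¬b ∧ (a ∧ ¬b ∨ ¬d)
= ¬¬e ∨ ¬a ∧ ¬b ∨ a ∧ ¬b   — absorption
= ¬¬e ∨ ¬b   — distribution
= e ∨ ¬b   — double negation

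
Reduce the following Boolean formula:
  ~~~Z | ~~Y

~Z | Y

~~~Z | ~~Y
= ~~~Z | Y   [double negation]
= ~Z | Y   [double negation]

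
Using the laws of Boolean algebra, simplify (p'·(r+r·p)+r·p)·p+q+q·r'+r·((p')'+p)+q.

r·p+q

(p'·(r+r·p)+r·p)·p+q+q·r'+r·((p')'+p)+q
= (p'·r+r·p)·p+q+q·r'+r·((p')'+p)+q   — absorption
= (p'·r+r·p)·p+q+r·((p')'+p)+q   — absorption
= r·p+q+r·((p')'+p)+q   — distribution
= r·p+q+r·(p+p)+q   — double negation
= r·p+q+r·p+q   — idempotence
= r·p+q   — idempotence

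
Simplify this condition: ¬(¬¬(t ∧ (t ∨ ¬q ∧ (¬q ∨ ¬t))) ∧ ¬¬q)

¬(¬¬(t ∧ (t ∨ ¬q ∧ (¬q ∨ ¬t))) ∧ ¬¬q)
= ¬(¬¬(t ∧ (t ∨ ¬q)) ∧ ¬¬q)   — absorption
= ¬(¬¬t ∧ ¬¬q)   — absorption
= ¬t ∨ ¬q   — De Morgan

¬t ∨ ¬q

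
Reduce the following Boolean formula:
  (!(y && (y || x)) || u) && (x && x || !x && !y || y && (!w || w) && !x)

(!(y && (y || x)) || u) && (x && x || !x && !y || y && (!w || w) && !x)
= (!(y && (y || x)) || u) && (x && x || !x && !y || y && !x)
= (!(y && (y || x)) || u) && (x && x || !x)
= (!y || u) && (x && x || !x)
= (!y || u) && (x || !x)
= !y || u

!y || u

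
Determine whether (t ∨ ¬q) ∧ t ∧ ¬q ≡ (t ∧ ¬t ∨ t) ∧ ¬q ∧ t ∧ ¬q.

E1: (t ∨ ¬q) ∧ t ∧ ¬q
    = t ∧ ¬q   [absorption]
E2: (t ∧ ¬t ∨ t) ∧ ¬q ∧ t ∧ ¬q
    = t ∧ ¬q ∧ t ∧ ¬q   [complement / identity]
    = t ∧ ¬q   [idempotence]
Both reduce to t ∧ ¬q, so they are equivalent.

Yes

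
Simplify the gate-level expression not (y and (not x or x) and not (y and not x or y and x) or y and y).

not (y and (not x or x) and not (y and not x or y and x) or y and y)
= not (y and (not x or x) and not y or y and y)   (distribution)
= not (y and not y or y and y)   (complement / identity)
= not y   (distribution)

not y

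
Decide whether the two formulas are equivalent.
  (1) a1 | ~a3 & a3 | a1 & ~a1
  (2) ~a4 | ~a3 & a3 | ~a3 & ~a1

No

E1: a1 | ~a3 & a3 | a1 & ~a1
    = a1 | ~a3 & a3   [complement / identity]
    = a1   [complement / identity]
E2: ~a4 | ~a3 & a3 | ~a3 & ~a1
    = ~a4 | ~a3 & ~a1   [complement / identity]
These differ: at a1=1, a3=0, a4=1, E1 = 1 but E2 = 0.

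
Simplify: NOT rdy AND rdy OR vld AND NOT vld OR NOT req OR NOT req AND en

NOT rdy AND rdy OR vld AND NOT vld OR NOT req OR NOT req AND en
= vld AND NOT vld OR NOT req OR NOT req AND en   — complement / identity
= NOT req OR NOT req AND en   — complement / identity
= NOT req   — absorption

NOT req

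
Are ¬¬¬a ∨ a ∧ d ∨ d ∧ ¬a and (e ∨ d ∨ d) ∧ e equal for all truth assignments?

E1: ¬¬¬a ∨ a ∧ d ∨ d ∧ ¬a
    = ¬a ∨ a ∧ d ∨ d ∧ ¬a   (double negation)
    = ¬a ∨ d   (distribution)
E2: (e ∨ d ∨ d) ∧ e
    = (e ∨ d) ∧ e   (idempotence)
    = e   (absorption)
These differ: at a=0, d=0, e=0, E1 = 1 but E2 = 0.

No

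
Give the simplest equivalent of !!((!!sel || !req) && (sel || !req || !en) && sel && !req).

sel && !req

!!((!!sel || !req) && (sel || !req || !en) && sel && !req)
= !!((sel || !req) && (sel || !req || !en) && sel && !req)   (double negation)
= !!((sel || !req) && sel && !req)   (absorption)
= !!(sel && !req)   (absorption)
= sel && !req   (double negation)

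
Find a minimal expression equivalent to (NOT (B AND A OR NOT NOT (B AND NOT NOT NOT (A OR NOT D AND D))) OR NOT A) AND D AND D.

(NOT B OR NOT A) AND D

(NOT (B AND A OR NOT NOT (B AND NOT NOT NOT (A OR NOT D AND D))) OR NOT A) AND D AND D
= (NOT (B AND A OR NOT NOT (B AND NOT NOT NOT A)) OR NOT A) AND D AND D   [complement / identity]
= (NOT (B AND A OR NOT NOT (B AND NOT A)) OR NOT A) AND D AND D   [double negation]
= (NOT (B AND A OR NOT NOT (B AND NOT A)) OR NOT A) AND D   [idempotence]
= (NOT (B AND A OR B AND NOT A) OR NOT A) AND D   [double negation]
= (NOT B OR NOT A) AND D   [distribution]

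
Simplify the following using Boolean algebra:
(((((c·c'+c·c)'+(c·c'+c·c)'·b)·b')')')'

c+b

(((((c·c'+c·c)'+(c·c'+c·c)'·b)·b')')')'
= (((c·c'+c·c)'+(c·c'+c·c)'·b)·b')'
= ((c·c'+c·c)'·b')'
= c·c'+c·c+b
= c+b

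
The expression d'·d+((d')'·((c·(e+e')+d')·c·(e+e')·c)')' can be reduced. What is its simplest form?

d'+c

d'·d+((d')'·((c·(e+e')+d')·c·(e+e')·c)')'
= d'·d+((d')'·(c·(e+e')·c)')'   [absorption]
= ((d')'·(c·(e+e')·c)')'   [complement / identity]
= d'+c·(e+e')·c   [De Morgan]
= d'+c·c   [complement / identity]
= d'+c   [idempotence]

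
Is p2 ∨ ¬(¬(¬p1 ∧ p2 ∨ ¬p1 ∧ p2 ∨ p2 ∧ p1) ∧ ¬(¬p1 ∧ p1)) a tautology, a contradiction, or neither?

p2 ∨ ¬(¬(¬p1 ∧ p2 ∨ ¬p1 ∧ p2 ∨ p2 ∧ p1) ∧ ¬(¬p1 ∧ p1))
= p2 ∨ ¬p1 ∧ p2 ∨ ¬p1 ∧ p2 ∨ p2 ∧ p1 ∨ ¬p1 ∧ p1   (De Morgan)
= p2 ∨ ¬p1 ∧ p2 ∨ ¬p1 ∧ p2 ∨ p2 ∧ p1   (complement / identity)
= p2 ∨ ¬p1 ∧ p2 ∨ p2 ∧ p1   (idempotence)
= p2 ∨ p2   (distribution)
= p2   (idempotence)
This depends on p2, so it is not a constant.

neither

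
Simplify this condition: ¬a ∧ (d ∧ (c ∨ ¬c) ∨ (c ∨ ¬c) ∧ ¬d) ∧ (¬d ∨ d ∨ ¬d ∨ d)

¬a

¬a ∧ (d ∧ (c ∨ ¬c) ∨ (c ∨ ¬c) ∧ ¬d) ∧ (¬d ∨ d ∨ ¬d ∨ d)
= ¬a ∧ (c ∨ ¬c) ∧ (¬d ∨ d ∨ ¬d ∨ d)
= ¬a ∧ (c ∨ ¬c) ∧ (¬d ∨ d)
= ¬a ∧ (¬d ∨ d)
= ¬a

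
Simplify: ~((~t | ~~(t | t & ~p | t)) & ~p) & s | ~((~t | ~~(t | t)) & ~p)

p

~((~t | ~~(t | t & ~p | t)) & ~p) & s | ~((~t | ~~(t | t)) & ~p)
= ~((~t | ~~(t | t)) & ~p) & s | ~((~t | ~~(t | t)) & ~p)   [absorption]
= ~((~t | ~~(t | t)) & ~p)   [absorption]
= ~((~t | t | t) & ~p)   [double negation]
= ~((~t | t) & ~p)   [idempotence]
= ~~p   [complement / identity]
= p   [double negation]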